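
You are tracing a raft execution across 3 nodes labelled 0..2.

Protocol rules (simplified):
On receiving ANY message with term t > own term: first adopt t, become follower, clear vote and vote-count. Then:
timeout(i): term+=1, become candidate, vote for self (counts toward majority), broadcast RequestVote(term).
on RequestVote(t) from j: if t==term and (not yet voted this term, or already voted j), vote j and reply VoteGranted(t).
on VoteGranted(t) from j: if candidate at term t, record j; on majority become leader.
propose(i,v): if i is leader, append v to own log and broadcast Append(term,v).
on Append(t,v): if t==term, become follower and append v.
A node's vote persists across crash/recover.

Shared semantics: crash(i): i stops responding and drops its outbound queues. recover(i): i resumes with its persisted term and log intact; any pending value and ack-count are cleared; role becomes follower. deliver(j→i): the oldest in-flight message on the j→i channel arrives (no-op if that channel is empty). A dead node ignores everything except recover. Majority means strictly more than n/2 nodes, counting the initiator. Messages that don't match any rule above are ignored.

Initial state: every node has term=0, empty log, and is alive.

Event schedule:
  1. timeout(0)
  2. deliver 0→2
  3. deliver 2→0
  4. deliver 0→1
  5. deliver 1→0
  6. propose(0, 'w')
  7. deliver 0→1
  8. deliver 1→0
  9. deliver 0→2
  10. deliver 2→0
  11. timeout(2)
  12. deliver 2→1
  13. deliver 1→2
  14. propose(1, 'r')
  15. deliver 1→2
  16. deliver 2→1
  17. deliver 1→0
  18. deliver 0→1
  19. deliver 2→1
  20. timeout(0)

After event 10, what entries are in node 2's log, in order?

1. timeout(0):  <0:cand t1 ->
2. deliver 0→2:  <2:foll t1 ->
3. deliver 2→0:  <0:lead t1 ->
4. deliver 0→1:  <1:foll t1 ->
5. deliver 1→0:  nop
6. propose(0,'w'):  <0:lead t1 w>
7. deliver 0→1:  <1:foll t1 w>
8. deliver 1→0:  nop
9. deliver 0→2:  <2:foll t1 w>
10. deliver 2→0:  nop

w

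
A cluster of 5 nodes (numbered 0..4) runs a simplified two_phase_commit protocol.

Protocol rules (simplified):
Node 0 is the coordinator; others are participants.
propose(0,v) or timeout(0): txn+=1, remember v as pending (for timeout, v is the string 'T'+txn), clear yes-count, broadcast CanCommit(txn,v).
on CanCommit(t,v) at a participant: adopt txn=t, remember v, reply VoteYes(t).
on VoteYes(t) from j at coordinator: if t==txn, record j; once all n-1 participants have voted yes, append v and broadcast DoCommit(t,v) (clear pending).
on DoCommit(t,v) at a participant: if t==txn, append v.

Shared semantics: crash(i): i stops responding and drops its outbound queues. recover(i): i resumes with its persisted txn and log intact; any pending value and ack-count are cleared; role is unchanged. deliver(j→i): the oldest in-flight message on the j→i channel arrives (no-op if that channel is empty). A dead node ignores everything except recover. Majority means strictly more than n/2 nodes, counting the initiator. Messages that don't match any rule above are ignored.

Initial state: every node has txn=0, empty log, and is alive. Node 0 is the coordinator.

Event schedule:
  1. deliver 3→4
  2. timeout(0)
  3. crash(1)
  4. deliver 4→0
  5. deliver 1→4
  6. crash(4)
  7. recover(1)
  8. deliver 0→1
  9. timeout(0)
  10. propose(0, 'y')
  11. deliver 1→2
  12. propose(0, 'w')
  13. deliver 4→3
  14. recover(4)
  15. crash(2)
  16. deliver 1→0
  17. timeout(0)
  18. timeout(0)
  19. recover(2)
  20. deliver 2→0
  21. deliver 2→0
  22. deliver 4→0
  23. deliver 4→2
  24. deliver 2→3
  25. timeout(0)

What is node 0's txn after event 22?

after 1 — deliver 3→4: ·
after 2 — timeout(0): n0:coor/t1/[-]
after 3 — crash(1): n1:✗part/t0/[-]
after 4 — deliver 4→0: ·
after 5 — deliver 1→4: ·
after 6 — crash(4): n4:✗part/t0/[-]
after 7 — recover(1): n1:part/t0/[-]
after 8 — deliver 0→1: n1:part/t1/[-]
after 9 — timeout(0): n0:coor/t2/[-]
after 10 — propose(0,'y'): n0:coor/t3/[-]
after 11 — deliver 1→2: ·
after 12 — propose(0,'w'): n0:coor/t4/[-]
after 13 — deliver 4→3: ·
after 14 — recover(4): n4:part/t0/[-]
after 15 — crash(2): n2:✗part/t0/[-]
after 16 — deliver 1→0: ·
after 17 — timeout(0): n0:coor/t5/[-]
after 18 — timeout(0): n0:coor/t6/[-]
after 19 — recover(2): n2:part/t0/[-]
after 20 — deliver 2→0: ·
after 21 — deliver 2→0: ·
after 22 — deliver 4→0: ·

6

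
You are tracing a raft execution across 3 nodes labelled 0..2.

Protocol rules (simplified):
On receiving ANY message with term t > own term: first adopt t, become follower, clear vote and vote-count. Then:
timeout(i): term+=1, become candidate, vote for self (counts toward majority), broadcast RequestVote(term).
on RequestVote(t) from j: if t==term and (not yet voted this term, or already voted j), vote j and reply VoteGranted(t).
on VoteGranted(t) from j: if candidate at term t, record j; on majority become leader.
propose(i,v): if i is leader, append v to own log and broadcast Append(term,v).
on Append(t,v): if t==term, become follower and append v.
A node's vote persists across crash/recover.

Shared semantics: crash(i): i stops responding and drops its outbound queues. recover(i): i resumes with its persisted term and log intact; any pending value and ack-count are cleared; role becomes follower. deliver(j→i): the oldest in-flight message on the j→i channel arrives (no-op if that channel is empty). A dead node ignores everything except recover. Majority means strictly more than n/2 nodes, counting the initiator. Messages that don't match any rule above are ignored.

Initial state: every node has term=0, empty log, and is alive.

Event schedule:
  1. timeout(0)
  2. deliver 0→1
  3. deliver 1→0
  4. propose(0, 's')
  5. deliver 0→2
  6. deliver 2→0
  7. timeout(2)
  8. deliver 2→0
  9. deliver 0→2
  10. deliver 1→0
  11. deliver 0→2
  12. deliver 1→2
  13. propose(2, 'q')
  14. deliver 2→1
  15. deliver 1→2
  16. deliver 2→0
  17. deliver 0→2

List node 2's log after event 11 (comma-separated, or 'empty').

empty

1. timeout(0):  <0:cand t1 ->
2. deliver 0→1:  <1:foll t1 ->
3. deliver 1→0:  <0:lead t1 ->
4. propose(0,'s'):  <0:lead t1 s>
5. deliver 0→2:  <2:foll t1 ->
6. deliver 2→0:  nop
7. timeout(2):  <2:cand t2 ->
8. deliver 2→0:  <0:foll t2 s>
9. deliver 0→2:  nop
10. deliver 1→0:  nop
11. deliver 0→2:  <2:lead t2 ->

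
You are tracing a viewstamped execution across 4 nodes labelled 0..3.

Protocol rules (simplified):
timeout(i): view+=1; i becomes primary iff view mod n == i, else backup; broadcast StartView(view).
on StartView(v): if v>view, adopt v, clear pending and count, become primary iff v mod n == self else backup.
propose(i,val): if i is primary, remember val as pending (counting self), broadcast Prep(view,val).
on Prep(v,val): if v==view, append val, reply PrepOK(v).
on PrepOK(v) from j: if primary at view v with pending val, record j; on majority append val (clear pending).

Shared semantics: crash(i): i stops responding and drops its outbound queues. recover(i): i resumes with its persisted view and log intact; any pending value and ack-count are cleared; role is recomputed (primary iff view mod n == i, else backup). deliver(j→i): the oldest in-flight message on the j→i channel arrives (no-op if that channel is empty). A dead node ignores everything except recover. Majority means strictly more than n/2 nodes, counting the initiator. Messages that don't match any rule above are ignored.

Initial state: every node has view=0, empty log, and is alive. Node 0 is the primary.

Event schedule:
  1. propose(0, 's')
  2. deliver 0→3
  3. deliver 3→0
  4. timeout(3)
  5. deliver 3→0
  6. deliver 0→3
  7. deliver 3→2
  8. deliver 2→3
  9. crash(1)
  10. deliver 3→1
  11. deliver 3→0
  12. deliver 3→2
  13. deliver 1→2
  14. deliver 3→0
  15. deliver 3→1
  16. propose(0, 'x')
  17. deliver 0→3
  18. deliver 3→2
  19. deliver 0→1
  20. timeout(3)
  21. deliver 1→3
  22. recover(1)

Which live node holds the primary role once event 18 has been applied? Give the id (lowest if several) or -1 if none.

1. propose(0,'s'):  nop
2. deliver 0→3:  <3:back v0 s>
3. deliver 3→0:  nop
4. timeout(3):  <3:back v1 s>
5. deliver 3→0:  <0:back v1 ->
6. deliver 0→3:  nop
7. deliver 3→2:  <2:back v1 ->
8. deliver 2→3:  nop
9. crash(1):  <1:✗back v0 ->
10. deliver 3→1:  nop
11. deliver 3→0:  nop
12. deliver 3→2:  nop
13. deliver 1→2:  nop
14. deliver 3→0:  nop
15. deliver 3→1:  nop
16. propose(0,'x'):  nop
17. deliver 0→3:  nop
18. deliver 3→2:  nop

-1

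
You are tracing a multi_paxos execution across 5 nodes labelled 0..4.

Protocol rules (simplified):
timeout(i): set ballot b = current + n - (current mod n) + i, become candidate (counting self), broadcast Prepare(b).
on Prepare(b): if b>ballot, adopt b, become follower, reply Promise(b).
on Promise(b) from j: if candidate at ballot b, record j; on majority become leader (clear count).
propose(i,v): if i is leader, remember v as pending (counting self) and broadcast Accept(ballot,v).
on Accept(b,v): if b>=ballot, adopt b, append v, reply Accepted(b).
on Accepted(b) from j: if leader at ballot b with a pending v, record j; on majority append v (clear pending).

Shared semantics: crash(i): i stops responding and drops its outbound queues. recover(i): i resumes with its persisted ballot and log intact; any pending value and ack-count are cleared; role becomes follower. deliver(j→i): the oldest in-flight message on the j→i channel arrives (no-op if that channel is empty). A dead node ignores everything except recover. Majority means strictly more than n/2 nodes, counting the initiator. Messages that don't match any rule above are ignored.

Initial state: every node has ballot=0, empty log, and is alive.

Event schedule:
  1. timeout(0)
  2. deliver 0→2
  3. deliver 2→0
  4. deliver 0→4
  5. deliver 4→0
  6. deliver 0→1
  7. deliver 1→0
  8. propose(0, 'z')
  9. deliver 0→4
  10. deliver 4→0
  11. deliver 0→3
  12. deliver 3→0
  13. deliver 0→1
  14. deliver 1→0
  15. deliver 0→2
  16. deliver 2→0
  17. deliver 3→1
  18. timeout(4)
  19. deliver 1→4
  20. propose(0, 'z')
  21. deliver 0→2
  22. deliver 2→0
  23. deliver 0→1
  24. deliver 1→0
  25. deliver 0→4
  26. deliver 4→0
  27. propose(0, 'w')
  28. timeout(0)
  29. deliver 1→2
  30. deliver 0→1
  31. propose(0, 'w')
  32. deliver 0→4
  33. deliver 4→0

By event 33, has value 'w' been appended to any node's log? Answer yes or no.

no

after 1 — timeout(0): n0:cand/b5/[-]
after 2 — deliver 0→2: n2:foll/b5/[-]
after 3 — deliver 2→0: ·
after 4 — deliver 0→4: n4:foll/b5/[-]
after 5 — deliver 4→0: n0:lead/b5/[-]
after 6 — deliver 0→1: n1:foll/b5/[-]
after 7 — deliver 1→0: ·
after 8 — propose(0,'z'): ·
after 9 — deliver 0→4: n4:foll/b5/[z]
after 10 — deliver 4→0: ·
after 11 — deliver 0→3: n3:foll/b5/[-]
after 12 — deliver 3→0: ·
after 13 — deliver 0→1: n1:foll/b5/[z]
after 14 — deliver 1→0: n0:lead/b5/[z]
after 15 — deliver 0→2: n2:foll/b5/[z]
after 16 — deliver 2→0: ·
after 17 — deliver 3→1: ·
after 18 — timeout(4): n4:cand/b14/[z]
after 19 — deliver 1→4: ·
after 20 — propose(0,'z'): ·
after 21 — deliver 0→2: n2:foll/b5/[z,z]
after 22 — deliver 2→0: ·
after 23 — deliver 0→1: n1:foll/b5/[z,z]
after 24 — deliver 1→0: n0:lead/b5/[z,z]
after 25 — deliver 0→4: ·
after 26 — deliver 4→0: n0:foll/b14/[z,z]
after 27 — propose(0,'w'): ·
after 28 — timeout(0): n0:cand/b15/[z,z]
after 29 — deliver 1→2: ·
after 30 — deliver 0→1: n1:foll/b15/[z,z]
after 31 — propose(0,'w'): ·
after 32 — deliver 0→4: ·
after 33 — deliver 4→0: ·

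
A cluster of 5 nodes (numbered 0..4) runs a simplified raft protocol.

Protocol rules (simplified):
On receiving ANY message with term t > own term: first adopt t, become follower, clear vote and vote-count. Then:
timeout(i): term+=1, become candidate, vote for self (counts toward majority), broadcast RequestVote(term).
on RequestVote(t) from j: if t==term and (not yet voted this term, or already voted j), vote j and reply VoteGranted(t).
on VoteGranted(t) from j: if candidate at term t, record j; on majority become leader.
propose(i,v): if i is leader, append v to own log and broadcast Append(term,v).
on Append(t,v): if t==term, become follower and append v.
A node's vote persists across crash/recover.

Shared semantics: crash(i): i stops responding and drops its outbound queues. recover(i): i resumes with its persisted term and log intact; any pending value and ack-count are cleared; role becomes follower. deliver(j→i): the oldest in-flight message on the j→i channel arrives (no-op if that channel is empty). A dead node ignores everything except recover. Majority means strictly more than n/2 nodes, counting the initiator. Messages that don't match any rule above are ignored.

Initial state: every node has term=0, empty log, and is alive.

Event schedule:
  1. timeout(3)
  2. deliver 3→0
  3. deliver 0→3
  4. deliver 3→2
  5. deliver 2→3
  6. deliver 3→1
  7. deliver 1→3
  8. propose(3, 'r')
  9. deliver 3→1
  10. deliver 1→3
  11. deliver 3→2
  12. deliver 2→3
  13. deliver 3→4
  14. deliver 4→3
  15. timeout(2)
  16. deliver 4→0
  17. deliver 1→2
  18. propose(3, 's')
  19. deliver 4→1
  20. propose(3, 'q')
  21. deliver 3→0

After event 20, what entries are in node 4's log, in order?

empty

1. timeout(3):  <3:cand t1 ->
2. deliver 3→0:  <0:foll t1 ->
3. deliver 0→3:  nop
4. deliver 3→2:  <2:foll t1 ->
5. deliver 2→3:  <3:lead t1 ->
6. deliver 3→1:  <1:foll t1 ->
7. deliver 1→3:  nop
8. propose(3,'r'):  <3:lead t1 r>
9. deliver 3→1:  <1:foll t1 r>
10. deliver 1→3:  nop
11. deliver 3→2:  <2:foll t1 r>
12. deliver 2→3:  nop
13. deliver 3→4:  <4:foll t1 ->
14. deliver 4→3:  nop
15. timeout(2):  <2:cand t2 r>
16. deliver 4→0:  nop
17. deliver 1→2:  nop
18. propose(3,'s'):  <3:lead t1 r,s>
19. deliver 4→1:  nop
20. propose(3,'q'):  <3:lead t1 r,s,q>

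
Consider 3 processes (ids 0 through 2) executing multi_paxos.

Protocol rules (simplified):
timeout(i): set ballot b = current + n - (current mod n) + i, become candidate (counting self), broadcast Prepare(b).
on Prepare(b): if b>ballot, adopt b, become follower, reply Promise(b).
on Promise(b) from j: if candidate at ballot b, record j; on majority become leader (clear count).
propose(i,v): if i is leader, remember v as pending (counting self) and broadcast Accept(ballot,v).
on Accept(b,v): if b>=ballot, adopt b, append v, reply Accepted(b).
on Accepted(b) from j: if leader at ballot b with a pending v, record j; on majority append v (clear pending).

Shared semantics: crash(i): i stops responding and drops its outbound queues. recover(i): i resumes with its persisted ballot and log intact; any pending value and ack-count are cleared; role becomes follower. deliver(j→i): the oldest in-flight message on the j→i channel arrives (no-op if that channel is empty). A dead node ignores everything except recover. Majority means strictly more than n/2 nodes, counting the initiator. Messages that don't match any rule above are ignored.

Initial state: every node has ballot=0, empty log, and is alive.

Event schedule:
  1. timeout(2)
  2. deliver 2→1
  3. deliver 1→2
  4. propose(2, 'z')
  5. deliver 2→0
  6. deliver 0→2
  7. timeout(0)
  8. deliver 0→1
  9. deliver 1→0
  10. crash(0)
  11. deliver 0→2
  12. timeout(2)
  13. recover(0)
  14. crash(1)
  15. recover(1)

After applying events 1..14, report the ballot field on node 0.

6

[1] timeout(2) → N2(cand b5 [-])
[2] deliver 2→1 → N1(foll b5 [-])
[3] deliver 1→2 → N2(lead b5 [-])
[4] propose(2,'z') → ∅
[5] deliver 2→0 → N0(foll b5 [-])
[6] deliver 0→2 → ∅
[7] timeout(0) → N0(cand b6 [-])
[8] deliver 0→1 → N1(foll b6 [-])
[9] deliver 1→0 → N0(lead b6 [-])
[10] crash(0) → N0(✗lead b6 [-])
[11] deliver 0→2 → ∅
[12] timeout(2) → N2(cand b8 [-])
[13] recover(0) → N0(foll b6 [-])
[14] crash(1) → N1(✗foll b6 [-])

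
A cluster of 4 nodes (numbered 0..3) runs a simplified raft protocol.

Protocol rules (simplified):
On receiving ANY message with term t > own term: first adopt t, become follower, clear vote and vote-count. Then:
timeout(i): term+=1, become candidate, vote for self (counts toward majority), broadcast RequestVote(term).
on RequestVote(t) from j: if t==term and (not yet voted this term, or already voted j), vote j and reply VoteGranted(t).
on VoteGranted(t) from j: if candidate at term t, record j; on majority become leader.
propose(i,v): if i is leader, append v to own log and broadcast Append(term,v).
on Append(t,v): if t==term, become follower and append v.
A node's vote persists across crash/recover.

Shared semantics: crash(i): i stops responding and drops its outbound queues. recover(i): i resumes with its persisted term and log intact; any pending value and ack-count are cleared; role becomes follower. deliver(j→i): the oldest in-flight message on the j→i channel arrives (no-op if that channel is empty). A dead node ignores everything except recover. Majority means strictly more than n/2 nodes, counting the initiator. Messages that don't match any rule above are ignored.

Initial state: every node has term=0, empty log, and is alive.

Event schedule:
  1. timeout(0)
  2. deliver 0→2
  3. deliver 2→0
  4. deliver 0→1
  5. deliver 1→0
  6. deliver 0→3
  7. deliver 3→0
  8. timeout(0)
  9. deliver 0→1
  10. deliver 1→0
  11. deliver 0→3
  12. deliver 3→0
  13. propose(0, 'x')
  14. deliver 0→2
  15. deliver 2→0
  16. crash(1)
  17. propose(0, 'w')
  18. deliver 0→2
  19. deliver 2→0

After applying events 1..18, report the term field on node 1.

2

1. timeout(0):  <0:cand t1 ->
2. deliver 0→2:  <2:foll t1 ->
3. deliver 2→0:  nop
4. deliver 0→1:  <1:foll t1 ->
5. deliver 1→0:  <0:lead t1 ->
6. deliver 0→3:  <3:foll t1 ->
7. deliver 3→0:  nop
8. timeout(0):  <0:cand t2 ->
9. deliver 0→1:  <1:foll t2 ->
10. deliver 1→0:  nop
11. deliver 0→3:  <3:foll t2 ->
12. deliver 3→0:  <0:lead t2 ->
13. propose(0,'x'):  <0:lead t2 x>
14. deliver 0→2:  <2:foll t2 ->
15. deliver 2→0:  nop
16. crash(1):  <1:✗foll t2 ->
17. propose(0,'w'):  <0:lead t2 x,w>
18. deliver 0→2:  <2:foll t2 x>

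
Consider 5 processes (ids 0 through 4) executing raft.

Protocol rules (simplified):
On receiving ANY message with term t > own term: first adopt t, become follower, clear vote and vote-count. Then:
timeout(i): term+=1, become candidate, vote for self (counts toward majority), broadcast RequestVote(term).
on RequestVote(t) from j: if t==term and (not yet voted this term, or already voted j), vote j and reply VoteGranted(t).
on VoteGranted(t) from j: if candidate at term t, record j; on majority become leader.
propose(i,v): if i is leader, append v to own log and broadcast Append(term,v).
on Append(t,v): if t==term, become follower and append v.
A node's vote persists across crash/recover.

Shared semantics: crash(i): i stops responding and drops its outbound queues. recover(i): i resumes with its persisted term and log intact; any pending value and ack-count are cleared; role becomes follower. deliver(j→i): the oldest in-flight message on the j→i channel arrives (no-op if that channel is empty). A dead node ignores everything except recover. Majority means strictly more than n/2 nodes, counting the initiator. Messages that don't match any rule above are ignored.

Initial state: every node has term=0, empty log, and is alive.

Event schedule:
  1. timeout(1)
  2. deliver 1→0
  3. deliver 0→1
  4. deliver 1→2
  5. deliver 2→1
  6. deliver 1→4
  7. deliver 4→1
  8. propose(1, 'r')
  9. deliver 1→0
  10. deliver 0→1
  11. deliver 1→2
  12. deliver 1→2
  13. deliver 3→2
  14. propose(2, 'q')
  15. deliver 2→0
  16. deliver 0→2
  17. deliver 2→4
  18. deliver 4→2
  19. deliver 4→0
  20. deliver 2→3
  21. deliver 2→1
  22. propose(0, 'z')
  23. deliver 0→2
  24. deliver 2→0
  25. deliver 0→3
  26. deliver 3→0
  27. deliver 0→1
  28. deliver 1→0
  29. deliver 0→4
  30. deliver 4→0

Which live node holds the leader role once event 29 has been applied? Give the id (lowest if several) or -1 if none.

step 1 timeout(1): 1={cand,t=1,log=-}
step 2 deliver 1→0: 0={foll,t=1,log=-}
step 3 deliver 0→1: —
step 4 deliver 1→2: 2={foll,t=1,log=-}
step 5 deliver 2→1: 1={lead,t=1,log=-}
step 6 deliver 1→4: 4={foll,t=1,log=-}
step 7 deliver 4→1: —
step 8 propose(1,'r'): 1={lead,t=1,log=r}
step 9 deliver 1→0: 0={foll,t=1,log=r}
step 10 deliver 0→1: —
step 11 deliver 1→2: 2={foll,t=1,log=r}
step 12 deliver 1→2: —
step 13 deliver 3→2: —
step 14 propose(2,'q'): —
step 15 deliver 2→0: —
step 16 deliver 0→2: —
step 17 deliver 2→4: —
step 18 deliver 4→2: —
step 19 deliver 4→0: —
step 20 deliver 2→3: —
step 21 deliver 2→1: —
step 22 propose(0,'z'): —
step 23 deliver 0→2: —
step 24 deliver 2→0: —
step 25 deliver 0→3: —
step 26 deliver 3→0: —
step 27 deliver 0→1: —
step 28 deliver 1→0: —
step 29 deliver 0→4: —

1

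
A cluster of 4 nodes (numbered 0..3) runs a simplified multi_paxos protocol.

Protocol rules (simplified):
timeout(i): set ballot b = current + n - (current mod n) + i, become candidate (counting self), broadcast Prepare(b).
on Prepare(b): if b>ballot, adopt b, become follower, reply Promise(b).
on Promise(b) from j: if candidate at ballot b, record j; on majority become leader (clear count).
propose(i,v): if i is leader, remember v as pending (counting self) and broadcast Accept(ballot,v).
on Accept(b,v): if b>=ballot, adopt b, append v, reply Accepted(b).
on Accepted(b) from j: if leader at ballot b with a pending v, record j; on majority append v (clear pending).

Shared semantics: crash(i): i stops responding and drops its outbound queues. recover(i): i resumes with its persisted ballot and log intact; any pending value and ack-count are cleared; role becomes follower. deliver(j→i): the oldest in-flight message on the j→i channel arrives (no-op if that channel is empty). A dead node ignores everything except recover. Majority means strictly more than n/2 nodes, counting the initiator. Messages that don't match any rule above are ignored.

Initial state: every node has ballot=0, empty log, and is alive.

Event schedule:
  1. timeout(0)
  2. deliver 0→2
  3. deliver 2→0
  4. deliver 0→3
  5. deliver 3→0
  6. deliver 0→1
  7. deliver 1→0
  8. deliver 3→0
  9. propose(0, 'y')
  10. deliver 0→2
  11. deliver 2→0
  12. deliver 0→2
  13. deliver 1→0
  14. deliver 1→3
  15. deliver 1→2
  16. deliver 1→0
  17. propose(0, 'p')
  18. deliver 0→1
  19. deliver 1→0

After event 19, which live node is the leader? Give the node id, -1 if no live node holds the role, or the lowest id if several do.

0

[1] timeout(0) → N0(cand b4 [-])
[2] deliver 0→2 → N2(foll b4 [-])
[3] deliver 2→0 → ∅
[4] deliver 0→3 → N3(foll b4 [-])
[5] deliver 3→0 → N0(lead b4 [-])
[6] deliver 0→1 → N1(foll b4 [-])
[7] deliver 1→0 → ∅
[8] deliver 3→0 → ∅
[9] propose(0,'y') → ∅
[10] deliver 0→2 → N2(foll b4 [y])
[11] deliver 2→0 → ∅
[12] deliver 0→2 → ∅
[13] deliver 1→0 → ∅
[14] deliver 1→3 → ∅
[15] deliver 1→2 → ∅
[16] deliver 1→0 → ∅
[17] propose(0,'p') → ∅
[18] deliver 0→1 → N1(foll b4 [y])
[19] deliver 1→0 → ∅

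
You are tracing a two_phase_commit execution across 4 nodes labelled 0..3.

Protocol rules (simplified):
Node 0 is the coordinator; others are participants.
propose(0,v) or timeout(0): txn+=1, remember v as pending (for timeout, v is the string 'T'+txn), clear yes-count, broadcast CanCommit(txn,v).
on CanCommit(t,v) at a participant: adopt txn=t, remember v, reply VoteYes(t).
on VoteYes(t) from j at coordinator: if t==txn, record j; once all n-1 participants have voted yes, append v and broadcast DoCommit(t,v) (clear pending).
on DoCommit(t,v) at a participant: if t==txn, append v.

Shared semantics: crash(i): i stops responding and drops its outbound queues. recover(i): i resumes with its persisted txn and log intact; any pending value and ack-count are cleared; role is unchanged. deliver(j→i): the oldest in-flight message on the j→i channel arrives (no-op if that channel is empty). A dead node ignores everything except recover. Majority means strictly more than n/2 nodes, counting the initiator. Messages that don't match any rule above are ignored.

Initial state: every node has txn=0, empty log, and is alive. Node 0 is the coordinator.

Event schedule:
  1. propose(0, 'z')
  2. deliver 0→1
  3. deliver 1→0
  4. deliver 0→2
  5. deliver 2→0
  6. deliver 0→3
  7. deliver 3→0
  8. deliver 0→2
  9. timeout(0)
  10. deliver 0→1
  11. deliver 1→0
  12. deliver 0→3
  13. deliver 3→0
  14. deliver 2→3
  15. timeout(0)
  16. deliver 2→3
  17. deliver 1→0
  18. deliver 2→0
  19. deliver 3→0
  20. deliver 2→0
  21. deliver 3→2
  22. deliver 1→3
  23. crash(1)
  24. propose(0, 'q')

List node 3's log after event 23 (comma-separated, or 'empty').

z

after 1 — propose(0,'z'): n0:coor/t1/[-]
after 2 — deliver 0→1: n1:part/t1/[-]
after 3 — deliver 1→0: ·
after 4 — deliver 0→2: n2:part/t1/[-]
after 5 — deliver 2→0: ·
after 6 — deliver 0→3: n3:part/t1/[-]
after 7 — deliver 3→0: n0:coor/t1/[z]
after 8 — deliver 0→2: n2:part/t1/[z]
after 9 — timeout(0): n0:coor/t2/[z]
after 10 — deliver 0→1: n1:part/t1/[z]
after 11 — deliver 1→0: ·
after 12 — deliver 0→3: n3:part/t1/[z]
after 13 — deliver 3→0: ·
after 14 — deliver 2→3: ·
after 15 — timeout(0): n0:coor/t3/[z]
after 16 — deliver 2→3: ·
after 17 — deliver 1→0: ·
after 18 — deliver 2→0: ·
after 19 — deliver 3→0: ·
after 20 — deliver 2→0: ·
after 21 — deliver 3→2: ·
after 22 — deliver 1→3: ·
after 23 — crash(1): n1:✗part/t1/[z]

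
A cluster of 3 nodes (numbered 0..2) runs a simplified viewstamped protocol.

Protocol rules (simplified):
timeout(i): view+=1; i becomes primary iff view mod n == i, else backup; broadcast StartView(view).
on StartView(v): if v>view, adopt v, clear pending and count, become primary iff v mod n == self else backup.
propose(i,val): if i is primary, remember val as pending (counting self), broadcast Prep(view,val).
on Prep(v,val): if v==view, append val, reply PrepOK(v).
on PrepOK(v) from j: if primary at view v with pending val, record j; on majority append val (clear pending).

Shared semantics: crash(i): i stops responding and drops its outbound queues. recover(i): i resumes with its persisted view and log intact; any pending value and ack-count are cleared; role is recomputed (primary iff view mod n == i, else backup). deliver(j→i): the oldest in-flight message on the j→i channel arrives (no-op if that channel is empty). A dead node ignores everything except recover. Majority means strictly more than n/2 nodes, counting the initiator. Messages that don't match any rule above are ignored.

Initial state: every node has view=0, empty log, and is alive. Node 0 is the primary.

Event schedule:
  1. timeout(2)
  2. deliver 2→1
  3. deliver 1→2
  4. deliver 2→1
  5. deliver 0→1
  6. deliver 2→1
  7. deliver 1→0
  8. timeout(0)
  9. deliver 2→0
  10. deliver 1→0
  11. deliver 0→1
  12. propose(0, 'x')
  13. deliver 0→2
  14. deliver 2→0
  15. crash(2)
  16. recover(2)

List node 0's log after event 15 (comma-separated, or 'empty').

step 1 timeout(2): 2={back,v=1,log=-}
step 2 deliver 2→1: 1={prim,v=1,log=-}
step 3 deliver 1→2: —
step 4 deliver 2→1: —
step 5 deliver 0→1: —
step 6 deliver 2→1: —
step 7 deliver 1→0: —
step 8 timeout(0): 0={back,v=1,log=-}
step 9 deliver 2→0: —
step 10 deliver 1→0: —
step 11 deliver 0→1: —
step 12 propose(0,'x'): —
step 13 deliver 0→2: —
step 14 deliver 2→0: —
step 15 crash(2): 2={✗back,v=1,log=-}

empty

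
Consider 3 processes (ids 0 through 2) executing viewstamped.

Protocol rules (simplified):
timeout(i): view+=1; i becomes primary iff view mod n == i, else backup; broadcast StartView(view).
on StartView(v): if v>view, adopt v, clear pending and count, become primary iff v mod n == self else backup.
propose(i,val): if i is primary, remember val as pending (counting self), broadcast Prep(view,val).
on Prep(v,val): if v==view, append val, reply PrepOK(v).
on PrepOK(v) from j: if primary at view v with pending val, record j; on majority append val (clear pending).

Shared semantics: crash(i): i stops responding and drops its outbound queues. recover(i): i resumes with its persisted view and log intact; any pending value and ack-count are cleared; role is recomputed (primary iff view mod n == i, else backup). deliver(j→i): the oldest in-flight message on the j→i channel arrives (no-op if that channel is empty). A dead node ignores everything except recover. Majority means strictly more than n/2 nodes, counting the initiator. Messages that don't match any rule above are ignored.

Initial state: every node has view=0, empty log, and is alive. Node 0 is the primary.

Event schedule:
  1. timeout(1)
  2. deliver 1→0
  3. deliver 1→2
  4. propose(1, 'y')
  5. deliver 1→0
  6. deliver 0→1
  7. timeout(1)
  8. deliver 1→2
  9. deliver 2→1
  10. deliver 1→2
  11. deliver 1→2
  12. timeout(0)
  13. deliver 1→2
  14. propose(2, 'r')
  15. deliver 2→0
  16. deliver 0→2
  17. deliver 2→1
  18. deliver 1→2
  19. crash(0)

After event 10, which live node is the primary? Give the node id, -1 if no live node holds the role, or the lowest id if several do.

e1 timeout(1): 1[prim,v=1,-]
e2 deliver 1→0: 0[back,v=1,-]
e3 deliver 1→2: 2[back,v=1,-]
e4 propose(1,'y'): ·
e5 deliver 1→0: 0[back,v=1,y]
e6 deliver 0→1: 1[prim,v=1,y]
e7 timeout(1): 1[back,v=2,y]
e8 deliver 1→2: 2[back,v=1,y]
e9 deliver 2→1: ·
e10 deliver 1→2: 2[prim,v=2,y]

2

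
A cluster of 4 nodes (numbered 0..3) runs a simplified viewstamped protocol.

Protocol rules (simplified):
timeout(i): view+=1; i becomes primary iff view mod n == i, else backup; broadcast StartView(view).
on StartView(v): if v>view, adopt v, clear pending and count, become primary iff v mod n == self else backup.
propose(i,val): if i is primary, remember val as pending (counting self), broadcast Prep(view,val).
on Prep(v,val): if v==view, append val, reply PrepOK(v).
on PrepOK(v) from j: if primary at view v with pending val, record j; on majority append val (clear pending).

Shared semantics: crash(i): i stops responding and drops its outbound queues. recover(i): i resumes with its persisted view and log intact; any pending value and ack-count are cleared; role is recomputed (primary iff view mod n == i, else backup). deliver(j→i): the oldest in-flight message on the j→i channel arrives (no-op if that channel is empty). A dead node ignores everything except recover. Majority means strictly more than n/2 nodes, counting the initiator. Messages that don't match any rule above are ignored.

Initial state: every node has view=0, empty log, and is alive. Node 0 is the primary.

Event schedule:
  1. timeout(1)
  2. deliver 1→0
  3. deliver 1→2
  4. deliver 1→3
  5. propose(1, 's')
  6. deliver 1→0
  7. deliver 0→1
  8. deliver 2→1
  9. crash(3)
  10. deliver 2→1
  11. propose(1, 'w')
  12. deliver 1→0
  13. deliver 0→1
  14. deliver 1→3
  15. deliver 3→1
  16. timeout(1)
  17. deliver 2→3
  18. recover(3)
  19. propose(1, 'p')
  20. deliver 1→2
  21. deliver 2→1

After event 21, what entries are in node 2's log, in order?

1. timeout(1):  <1:prim v1 ->
2. deliver 1→0:  <0:back v1 ->
3. deliver 1→2:  <2:back v1 ->
4. deliver 1→3:  <3:back v1 ->
5. propose(1,'s'):  nop
6. deliver 1→0:  <0:back v1 s>
7. deliver 0→1:  nop
8. deliver 2→1:  nop
9. crash(3):  <3:✗back v1 ->
10. deliver 2→1:  nop
11. propose(1,'w'):  nop
12. deliver 1→0:  <0:back v1 s,w>
13. deliver 0→1:  nop
14. deliver 1→3:  nop
15. deliver 3→1:  nop
16. timeout(1):  <1:back v2 ->
17. deliver 2→3:  nop
18. recover(3):  <3:back v1 ->
19. propose(1,'p'):  nop
20. deliver 1→2:  <2:back v1 s>
21. deliver 2→1:  nop

s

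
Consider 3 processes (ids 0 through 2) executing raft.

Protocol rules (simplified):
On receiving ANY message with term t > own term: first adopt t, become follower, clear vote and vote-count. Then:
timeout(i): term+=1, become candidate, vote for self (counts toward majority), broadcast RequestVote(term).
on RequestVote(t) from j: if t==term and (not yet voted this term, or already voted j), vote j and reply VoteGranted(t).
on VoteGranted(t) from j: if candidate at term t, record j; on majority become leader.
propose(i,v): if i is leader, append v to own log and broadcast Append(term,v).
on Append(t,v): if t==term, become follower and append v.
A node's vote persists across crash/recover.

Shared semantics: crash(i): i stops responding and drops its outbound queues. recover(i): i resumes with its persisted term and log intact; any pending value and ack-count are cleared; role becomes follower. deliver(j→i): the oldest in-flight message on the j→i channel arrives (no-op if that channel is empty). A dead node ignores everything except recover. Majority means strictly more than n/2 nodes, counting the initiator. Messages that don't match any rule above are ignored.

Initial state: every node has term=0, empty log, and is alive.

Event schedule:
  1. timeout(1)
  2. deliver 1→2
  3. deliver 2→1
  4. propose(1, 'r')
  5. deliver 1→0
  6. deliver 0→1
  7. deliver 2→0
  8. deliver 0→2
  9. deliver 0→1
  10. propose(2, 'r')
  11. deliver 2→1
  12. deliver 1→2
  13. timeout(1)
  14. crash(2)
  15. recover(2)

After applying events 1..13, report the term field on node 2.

[1] timeout(1) → N1(cand t1 [-])
[2] deliver 1→2 → N2(foll t1 [-])
[3] deliver 2→1 → N1(lead t1 [-])
[4] propose(1,'r') → N1(lead t1 [r])
[5] deliver 1→0 → N0(foll t1 [-])
[6] deliver 0→1 → ∅
[7] deliver 2→0 → ∅
[8] deliver 0→2 → ∅
[9] deliver 0→1 → ∅
[10] propose(2,'r') → ∅
[11] deliver 2→1 → ∅
[12] deliver 1→2 → N2(foll t1 [r])
[13] timeout(1) → N1(cand t2 [r])

1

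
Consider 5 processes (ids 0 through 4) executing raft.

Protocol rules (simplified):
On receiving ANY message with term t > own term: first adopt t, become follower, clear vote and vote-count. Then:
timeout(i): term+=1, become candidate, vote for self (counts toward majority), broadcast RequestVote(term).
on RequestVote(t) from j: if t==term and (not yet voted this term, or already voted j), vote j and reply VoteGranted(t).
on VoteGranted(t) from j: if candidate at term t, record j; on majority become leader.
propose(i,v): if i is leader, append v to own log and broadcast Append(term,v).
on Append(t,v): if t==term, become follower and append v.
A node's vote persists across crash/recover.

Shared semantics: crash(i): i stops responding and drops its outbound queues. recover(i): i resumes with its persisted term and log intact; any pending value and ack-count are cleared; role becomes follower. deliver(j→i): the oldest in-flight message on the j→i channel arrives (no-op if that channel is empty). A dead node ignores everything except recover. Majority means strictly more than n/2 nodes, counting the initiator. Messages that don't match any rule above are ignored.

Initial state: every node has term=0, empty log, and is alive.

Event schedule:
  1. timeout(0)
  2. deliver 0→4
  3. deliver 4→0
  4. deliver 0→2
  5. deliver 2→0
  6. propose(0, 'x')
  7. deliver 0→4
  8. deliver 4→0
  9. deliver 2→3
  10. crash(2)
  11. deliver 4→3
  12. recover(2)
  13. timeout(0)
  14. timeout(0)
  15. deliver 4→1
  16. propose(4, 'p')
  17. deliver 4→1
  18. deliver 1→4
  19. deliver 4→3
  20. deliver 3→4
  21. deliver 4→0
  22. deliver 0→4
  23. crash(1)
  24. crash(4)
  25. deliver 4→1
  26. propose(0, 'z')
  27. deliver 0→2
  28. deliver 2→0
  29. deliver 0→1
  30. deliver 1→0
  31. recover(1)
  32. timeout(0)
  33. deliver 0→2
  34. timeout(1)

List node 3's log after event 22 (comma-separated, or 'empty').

1. timeout(0):  <0:cand t1 ->
2. deliver 0→4:  <4:foll t1 ->
3. deliver 4→0:  nop
4. deliver 0→2:  <2:foll t1 ->
5. deliver 2→0:  <0:lead t1 ->
6. propose(0,'x'):  <0:lead t1 x>
7. deliver 0→4:  <4:foll t1 x>
8. deliver 4→0:  nop
9. deliver 2→3:  nop
10. crash(2):  <2:✗foll t1 ->
11. deliver 4→3:  nop
12. recover(2):  <2:foll t1 ->
13. timeout(0):  <0:cand t2 x>
14. timeout(0):  <0:cand t3 x>
15. deliver 4→1:  nop
16. propose(4,'p'):  nop
17. deliver 4→1:  nop
18. deliver 1→4:  nop
19. deliver 4→3:  nop
20. deliver 3→4:  nop
21. deliver 4→0:  nop
22. deliver 0→4:  <4:foll t2 x>

empty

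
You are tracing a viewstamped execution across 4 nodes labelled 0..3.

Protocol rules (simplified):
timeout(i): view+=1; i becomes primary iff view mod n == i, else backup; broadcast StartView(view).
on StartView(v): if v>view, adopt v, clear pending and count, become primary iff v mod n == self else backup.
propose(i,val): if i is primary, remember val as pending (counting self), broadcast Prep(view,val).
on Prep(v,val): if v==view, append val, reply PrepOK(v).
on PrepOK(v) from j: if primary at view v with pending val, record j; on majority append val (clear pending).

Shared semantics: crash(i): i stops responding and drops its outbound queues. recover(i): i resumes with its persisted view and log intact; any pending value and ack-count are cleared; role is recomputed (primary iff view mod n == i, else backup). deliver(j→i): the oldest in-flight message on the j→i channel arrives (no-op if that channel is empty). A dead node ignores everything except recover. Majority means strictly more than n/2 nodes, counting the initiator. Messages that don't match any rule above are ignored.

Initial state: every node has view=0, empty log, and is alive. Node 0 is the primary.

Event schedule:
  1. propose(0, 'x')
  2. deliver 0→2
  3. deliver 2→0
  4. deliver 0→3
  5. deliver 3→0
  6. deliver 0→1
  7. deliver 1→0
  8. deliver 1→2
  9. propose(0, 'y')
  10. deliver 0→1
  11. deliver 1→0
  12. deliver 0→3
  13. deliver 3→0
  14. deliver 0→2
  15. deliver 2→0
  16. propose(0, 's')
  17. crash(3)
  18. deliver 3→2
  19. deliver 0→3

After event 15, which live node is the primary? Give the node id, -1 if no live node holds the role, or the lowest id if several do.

after 1 — propose(0,'x'): ·
after 2 — deliver 0→2: n2:back/v0/[x]
after 3 — deliver 2→0: ·
after 4 — deliver 0→3: n3:back/v0/[x]
after 5 — deliver 3→0: n0:prim/v0/[x]
after 6 — deliver 0→1: n1:back/v0/[x]
after 7 — deliver 1→0: ·
after 8 — deliver 1→2: ·
after 9 — propose(0,'y'): ·
after 10 — deliver 0→1: n1:back/v0/[x,y]
after 11 — deliver 1→0: ·
after 12 — deliver 0→3: n3:back/v0/[x,y]
after 13 — deliver 3→0: n0:prim/v0/[x,y]
after 14 — deliver 0→2: n2:back/v0/[x,y]
after 15 — deliver 2→0: ·

0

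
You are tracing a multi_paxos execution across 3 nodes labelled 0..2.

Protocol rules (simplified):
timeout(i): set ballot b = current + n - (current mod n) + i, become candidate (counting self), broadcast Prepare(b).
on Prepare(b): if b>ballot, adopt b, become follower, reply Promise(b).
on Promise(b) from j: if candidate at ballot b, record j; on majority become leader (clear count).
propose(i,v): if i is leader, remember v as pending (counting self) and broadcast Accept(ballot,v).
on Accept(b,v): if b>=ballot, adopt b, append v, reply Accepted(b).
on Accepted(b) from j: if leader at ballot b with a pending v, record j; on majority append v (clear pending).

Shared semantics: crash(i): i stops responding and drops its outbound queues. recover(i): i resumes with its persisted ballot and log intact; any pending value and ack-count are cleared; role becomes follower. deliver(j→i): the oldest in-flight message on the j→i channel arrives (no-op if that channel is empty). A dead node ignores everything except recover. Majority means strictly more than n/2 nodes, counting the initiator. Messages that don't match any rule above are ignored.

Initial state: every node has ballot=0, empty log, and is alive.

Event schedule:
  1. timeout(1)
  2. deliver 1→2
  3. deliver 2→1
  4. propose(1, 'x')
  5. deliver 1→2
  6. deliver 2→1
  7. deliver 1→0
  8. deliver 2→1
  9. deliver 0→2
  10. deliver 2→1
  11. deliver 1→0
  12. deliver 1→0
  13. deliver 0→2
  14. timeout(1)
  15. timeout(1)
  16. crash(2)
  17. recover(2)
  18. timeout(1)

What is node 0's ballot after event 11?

4

[1] timeout(1) → N1(cand b4 [-])
[2] deliver 1→2 → N2(foll b4 [-])
[3] deliver 2→1 → N1(lead b4 [-])
[4] propose(1,'x') → ∅
[5] deliver 1→2 → N2(foll b4 [x])
[6] deliver 2→1 → N1(lead b4 [x])
[7] deliver 1→0 → N0(foll b4 [-])
[8] deliver 2→1 → ∅
[9] deliver 0→2 → ∅
[10] deliver 2→1 → ∅
[11] deliver 1→0 → N0(foll b4 [x])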